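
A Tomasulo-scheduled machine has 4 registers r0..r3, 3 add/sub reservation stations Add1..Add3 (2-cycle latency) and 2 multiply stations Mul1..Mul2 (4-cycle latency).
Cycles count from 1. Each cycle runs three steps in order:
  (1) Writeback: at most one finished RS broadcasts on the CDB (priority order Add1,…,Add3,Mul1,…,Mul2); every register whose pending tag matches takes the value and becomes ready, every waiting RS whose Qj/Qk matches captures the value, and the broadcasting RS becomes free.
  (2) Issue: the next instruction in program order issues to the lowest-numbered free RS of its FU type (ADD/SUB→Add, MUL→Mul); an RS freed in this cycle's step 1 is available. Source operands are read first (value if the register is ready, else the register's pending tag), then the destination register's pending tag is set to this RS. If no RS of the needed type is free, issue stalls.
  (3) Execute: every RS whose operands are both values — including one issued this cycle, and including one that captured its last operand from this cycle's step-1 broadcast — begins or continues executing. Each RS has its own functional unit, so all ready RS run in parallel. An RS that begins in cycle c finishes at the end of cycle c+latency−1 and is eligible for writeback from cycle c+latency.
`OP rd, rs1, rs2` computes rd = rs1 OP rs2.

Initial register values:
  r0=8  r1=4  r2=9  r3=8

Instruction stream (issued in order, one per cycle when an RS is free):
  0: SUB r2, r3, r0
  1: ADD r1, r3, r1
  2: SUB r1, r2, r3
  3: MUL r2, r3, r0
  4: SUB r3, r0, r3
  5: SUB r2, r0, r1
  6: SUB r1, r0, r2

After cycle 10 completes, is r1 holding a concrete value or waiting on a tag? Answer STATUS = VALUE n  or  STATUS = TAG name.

STATUS = VALUE -8

cycle 1: issue SUB r2<-Add1 // r0:8,r1:4,r2:Add1,r3:8
cycle 2: issue ADD r1<-Add2 // r0:8,r1:Add2,r2:Add1,r3:8
cycle 3: CDB Add1=0; issue SUB r1<-Add1 // r0:8,r1:Add1,r2:0,r3:8
cycle 4: CDB Add2=12; issue MUL r2<-Mul1 // r0:8,r1:Add1,r2:Mul1,r3:8
cycle 5: CDB Add1=-8; issue SUB r3<-Add1 // r0:8,r1:-8,r2:Mul1,r3:Add1
cycle 6: issue SUB r2<-Add2 // r0:8,r1:-8,r2:Add2,r3:Add1
cycle 7: CDB Add1=0; issue SUB r1<-Add1 // r0:8,r1:Add1,r2:Add2,r3:0
cycle 8: CDB Add2=16 // r0:8,r1:Add1,r2:16,r3:0
cycle 9: CDB Mul1=64 // r0:8,r1:Add1,r2:16,r3:0
cycle 10: CDB Add1=-8 // r0:8,r1:-8,r2:16,r3:0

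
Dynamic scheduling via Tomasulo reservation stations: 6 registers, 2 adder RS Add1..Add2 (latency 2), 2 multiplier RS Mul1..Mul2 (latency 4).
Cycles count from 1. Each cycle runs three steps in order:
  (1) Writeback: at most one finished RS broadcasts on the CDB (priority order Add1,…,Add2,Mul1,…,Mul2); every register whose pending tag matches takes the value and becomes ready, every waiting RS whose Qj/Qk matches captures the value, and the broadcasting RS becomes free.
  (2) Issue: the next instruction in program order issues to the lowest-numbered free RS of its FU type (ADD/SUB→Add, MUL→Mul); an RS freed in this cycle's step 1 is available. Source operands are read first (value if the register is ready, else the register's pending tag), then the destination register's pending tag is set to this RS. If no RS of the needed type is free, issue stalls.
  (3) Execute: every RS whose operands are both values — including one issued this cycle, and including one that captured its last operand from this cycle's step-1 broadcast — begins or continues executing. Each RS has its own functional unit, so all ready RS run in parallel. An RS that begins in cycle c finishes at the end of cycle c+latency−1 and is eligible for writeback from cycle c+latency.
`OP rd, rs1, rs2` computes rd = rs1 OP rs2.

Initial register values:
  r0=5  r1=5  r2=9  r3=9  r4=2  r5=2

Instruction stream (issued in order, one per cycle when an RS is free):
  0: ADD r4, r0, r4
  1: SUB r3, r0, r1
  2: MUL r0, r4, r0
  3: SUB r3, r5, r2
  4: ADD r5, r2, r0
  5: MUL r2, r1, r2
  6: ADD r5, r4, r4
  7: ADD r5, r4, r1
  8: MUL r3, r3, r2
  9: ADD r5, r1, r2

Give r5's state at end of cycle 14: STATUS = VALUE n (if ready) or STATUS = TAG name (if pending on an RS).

STATUS = VALUE 50

c1: issue ADD r4<-Add1 | r0:5,r1:5,r2:9,r3:9,r4:Add1,r5:2
c2: issue SUB r3<-Add2 | r0:5,r1:5,r2:9,r3:Add2,r4:Add1,r5:2
c3: CDB Add1=7; issue MUL r0<-Mul1 | r0:Mul1,r1:5,r2:9,r3:Add2,r4:7,r5:2
c4: CDB Add2=0; issue SUB r3<-Add1 | r0:Mul1,r1:5,r2:9,r3:Add1,r4:7,r5:2
c5: issue ADD r5<-Add2 | r0:Mul1,r1:5,r2:9,r3:Add1,r4:7,r5:Add2
c6: CDB Add1=-7; issue MUL r2<-Mul2 | r0:Mul1,r1:5,r2:Mul2,r3:-7,r4:7,r5:Add2
c7: CDB Mul1=35; issue ADD r5<-Add1 | r0:35,r1:5,r2:Mul2,r3:-7,r4:7,r5:Add1
c8: stall | r0:35,r1:5,r2:Mul2,r3:-7,r4:7,r5:Add1
c9: CDB Add1=14; issue ADD r5<-Add1 | r0:35,r1:5,r2:Mul2,r3:-7,r4:7,r5:Add1
c10: CDB Add2=44; issue MUL r3<-Mul1 | r0:35,r1:5,r2:Mul2,r3:Mul1,r4:7,r5:Add1
c11: CDB Add1=12; issue ADD r5<-Add1 | r0:35,r1:5,r2:Mul2,r3:Mul1,r4:7,r5:Add1
c12: CDB Mul2=45 | r0:35,r1:5,r2:45,r3:Mul1,r4:7,r5:Add1
c13: - | r0:35,r1:5,r2:45,r3:Mul1,r4:7,r5:Add1
c14: CDB Add1=50 | r0:35,r1:5,r2:45,r3:Mul1,r4:7,r5:50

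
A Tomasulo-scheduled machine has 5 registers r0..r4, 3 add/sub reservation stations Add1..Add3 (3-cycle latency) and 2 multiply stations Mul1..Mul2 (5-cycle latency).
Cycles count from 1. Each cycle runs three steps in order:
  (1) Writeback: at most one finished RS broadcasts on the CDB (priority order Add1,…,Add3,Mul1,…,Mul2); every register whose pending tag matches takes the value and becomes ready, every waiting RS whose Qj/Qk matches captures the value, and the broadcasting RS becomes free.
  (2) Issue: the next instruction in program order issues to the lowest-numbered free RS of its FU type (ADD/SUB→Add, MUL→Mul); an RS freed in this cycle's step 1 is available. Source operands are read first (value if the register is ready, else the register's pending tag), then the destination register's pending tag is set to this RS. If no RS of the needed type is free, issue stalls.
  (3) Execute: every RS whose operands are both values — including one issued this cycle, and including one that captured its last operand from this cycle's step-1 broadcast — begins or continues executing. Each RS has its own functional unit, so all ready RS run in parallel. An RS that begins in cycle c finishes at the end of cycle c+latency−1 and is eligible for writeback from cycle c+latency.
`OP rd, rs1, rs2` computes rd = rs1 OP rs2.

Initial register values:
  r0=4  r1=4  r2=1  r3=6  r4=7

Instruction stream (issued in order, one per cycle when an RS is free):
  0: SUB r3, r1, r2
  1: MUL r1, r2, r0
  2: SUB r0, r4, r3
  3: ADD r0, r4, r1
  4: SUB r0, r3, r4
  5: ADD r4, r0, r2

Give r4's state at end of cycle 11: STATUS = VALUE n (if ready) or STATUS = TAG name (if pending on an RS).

  c1: issue SUB r3<-Add1  regs: r0:4,r1:4,r2:1,r3:Add1,r4:7
  c2: issue MUL r1<-Mul1  regs: r0:4,r1:Mul1,r2:1,r3:Add1,r4:7
  c3: issue SUB r0<-Add2  regs: r0:Add2,r1:Mul1,r2:1,r3:Add1,r4:7
  c4: CDB Add1=3; issue ADD r0<-Add1  regs: r0:Add1,r1:Mul1,r2:1,r3:3,r4:7
  c5: issue SUB r0<-Add3  regs: r0:Add3,r1:Mul1,r2:1,r3:3,r4:7
  c6: stall  regs: r0:Add3,r1:Mul1,r2:1,r3:3,r4:7
  c7: CDB Add2=4; issue ADD r4<-Add2  regs: r0:Add3,r1:Mul1,r2:1,r3:3,r4:Add2
  c8: CDB Add3=-4  regs: r0:-4,r1:Mul1,r2:1,r3:3,r4:Add2
  c9: CDB Mul1=4  regs: r0:-4,r1:4,r2:1,r3:3,r4:Add2
  c10: -  regs: r0:-4,r1:4,r2:1,r3:3,r4:Add2
  c11: CDB Add2=-3  regs: r0:-4,r1:4,r2:1,r3:3,r4:-3

STATUS = VALUE -3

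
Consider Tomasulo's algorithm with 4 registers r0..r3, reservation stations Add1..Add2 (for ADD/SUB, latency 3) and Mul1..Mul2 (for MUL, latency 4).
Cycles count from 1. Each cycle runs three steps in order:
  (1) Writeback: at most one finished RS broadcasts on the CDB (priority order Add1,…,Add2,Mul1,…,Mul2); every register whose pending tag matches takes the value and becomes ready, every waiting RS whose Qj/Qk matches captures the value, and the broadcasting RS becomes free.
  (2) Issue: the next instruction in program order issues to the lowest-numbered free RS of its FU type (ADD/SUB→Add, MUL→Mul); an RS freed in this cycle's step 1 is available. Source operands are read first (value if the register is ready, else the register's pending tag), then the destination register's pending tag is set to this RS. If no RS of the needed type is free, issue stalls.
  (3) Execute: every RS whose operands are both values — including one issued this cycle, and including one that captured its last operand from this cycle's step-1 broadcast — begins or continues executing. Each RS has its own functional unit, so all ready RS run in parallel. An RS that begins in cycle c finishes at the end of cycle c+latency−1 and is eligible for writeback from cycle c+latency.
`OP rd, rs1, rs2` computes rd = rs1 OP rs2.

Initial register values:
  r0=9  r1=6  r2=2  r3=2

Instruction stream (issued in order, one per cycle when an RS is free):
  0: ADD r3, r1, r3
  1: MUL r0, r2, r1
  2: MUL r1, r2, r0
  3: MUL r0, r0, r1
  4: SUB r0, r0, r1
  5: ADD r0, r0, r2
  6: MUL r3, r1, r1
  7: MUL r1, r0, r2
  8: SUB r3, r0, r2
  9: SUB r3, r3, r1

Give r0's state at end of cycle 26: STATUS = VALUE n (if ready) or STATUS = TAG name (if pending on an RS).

cycle 1: issue ADD r3<-Add1 // r0:9,r1:6,r2:2,r3:Add1
cycle 2: issue MUL r0<-Mul1 // r0:Mul1,r1:6,r2:2,r3:Add1
cycle 3: issue MUL r1<-Mul2 // r0:Mul1,r1:Mul2,r2:2,r3:Add1
cycle 4: CDB Add1=8; stall // r0:Mul1,r1:Mul2,r2:2,r3:8
cycle 5: stall // r0:Mul1,r1:Mul2,r2:2,r3:8
cycle 6: CDB Mul1=12; issue MUL r0<-Mul1 // r0:Mul1,r1:Mul2,r2:2,r3:8
cycle 7: issue SUB r0<-Add1 // r0:Add1,r1:Mul2,r2:2,r3:8
cycle 8: issue ADD r0<-Add2 // r0:Add2,r1:Mul2,r2:2,r3:8
cycle 9: stall // r0:Add2,r1:Mul2,r2:2,r3:8
cycle 10: CDB Mul2=24; issue MUL r3<-Mul2 // r0:Add2,r1:24,r2:2,r3:Mul2
cycle 11: stall // r0:Add2,r1:24,r2:2,r3:Mul2
cycle 12: stall // r0:Add2,r1:24,r2:2,r3:Mul2
cycle 13: stall // r0:Add2,r1:24,r2:2,r3:Mul2
cycle 14: CDB Mul1=288; issue MUL r1<-Mul1 // r0:Add2,r1:Mul1,r2:2,r3:Mul2
cycle 15: CDB Mul2=576; stall // r0:Add2,r1:Mul1,r2:2,r3:576
cycle 16: stall // r0:Add2,r1:Mul1,r2:2,r3:576
cycle 17: CDB Add1=264; issue SUB r3<-Add1 // r0:Add2,r1:Mul1,r2:2,r3:Add1
cycle 18: stall // r0:Add2,r1:Mul1,r2:2,r3:Add1
cycle 19: stall // r0:Add2,r1:Mul1,r2:2,r3:Add1
cycle 20: CDB Add2=266; issue SUB r3<-Add2 // r0:266,r1:Mul1,r2:2,r3:Add2
cycle 21: - // r0:266,r1:Mul1,r2:2,r3:Add2
cycle 22: - // r0:266,r1:Mul1,r2:2,r3:Add2
cycle 23: CDB Add1=264 // r0:266,r1:Mul1,r2:2,r3:Add2
cycle 24: CDB Mul1=532 // r0:266,r1:532,r2:2,r3:Add2
cycle 25: - // r0:266,r1:532,r2:2,r3:Add2
cycle 26: - // r0:266,r1:532,r2:2,r3:Add2

STATUS = VALUE 266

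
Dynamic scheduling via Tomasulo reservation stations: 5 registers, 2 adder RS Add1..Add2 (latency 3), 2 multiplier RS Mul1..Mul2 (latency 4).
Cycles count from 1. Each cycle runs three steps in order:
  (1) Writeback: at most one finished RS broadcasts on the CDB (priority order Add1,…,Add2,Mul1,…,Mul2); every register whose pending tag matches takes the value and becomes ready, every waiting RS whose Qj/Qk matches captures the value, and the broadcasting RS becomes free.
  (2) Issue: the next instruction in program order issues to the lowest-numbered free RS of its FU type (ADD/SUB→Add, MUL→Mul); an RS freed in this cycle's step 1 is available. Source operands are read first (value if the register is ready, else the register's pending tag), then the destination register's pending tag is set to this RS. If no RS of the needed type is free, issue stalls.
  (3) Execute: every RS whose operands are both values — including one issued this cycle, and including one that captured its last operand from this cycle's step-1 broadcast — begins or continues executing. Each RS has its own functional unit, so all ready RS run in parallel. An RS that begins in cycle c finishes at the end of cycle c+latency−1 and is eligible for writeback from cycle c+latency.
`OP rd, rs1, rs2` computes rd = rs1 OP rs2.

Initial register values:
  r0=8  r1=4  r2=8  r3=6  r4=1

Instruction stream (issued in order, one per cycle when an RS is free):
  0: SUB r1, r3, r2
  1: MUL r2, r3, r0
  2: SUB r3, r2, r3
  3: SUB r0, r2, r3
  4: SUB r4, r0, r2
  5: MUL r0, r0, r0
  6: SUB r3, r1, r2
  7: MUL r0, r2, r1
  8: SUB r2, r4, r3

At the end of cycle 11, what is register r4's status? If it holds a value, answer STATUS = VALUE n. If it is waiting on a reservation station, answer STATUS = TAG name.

STATUS = TAG Add2

cycle 1: issue SUB r1<-Add1 // r0:8,r1:Add1,r2:8,r3:6,r4:1
cycle 2: issue MUL r2<-Mul1 // r0:8,r1:Add1,r2:Mul1,r3:6,r4:1
cycle 3: issue SUB r3<-Add2 // r0:8,r1:Add1,r2:Mul1,r3:Add2,r4:1
cycle 4: CDB Add1=-2; issue SUB r0<-Add1 // r0:Add1,r1:-2,r2:Mul1,r3:Add2,r4:1
cycle 5: stall // r0:Add1,r1:-2,r2:Mul1,r3:Add2,r4:1
cycle 6: CDB Mul1=48; stall // r0:Add1,r1:-2,r2:48,r3:Add2,r4:1
cycle 7: stall // r0:Add1,r1:-2,r2:48,r3:Add2,r4:1
cycle 8: stall // r0:Add1,r1:-2,r2:48,r3:Add2,r4:1
cycle 9: CDB Add2=42; issue SUB r4<-Add2 // r0:Add1,r1:-2,r2:48,r3:42,r4:Add2
cycle 10: issue MUL r0<-Mul1 // r0:Mul1,r1:-2,r2:48,r3:42,r4:Add2
cycle 11: stall // r0:Mul1,r1:-2,r2:48,r3:42,r4:Add2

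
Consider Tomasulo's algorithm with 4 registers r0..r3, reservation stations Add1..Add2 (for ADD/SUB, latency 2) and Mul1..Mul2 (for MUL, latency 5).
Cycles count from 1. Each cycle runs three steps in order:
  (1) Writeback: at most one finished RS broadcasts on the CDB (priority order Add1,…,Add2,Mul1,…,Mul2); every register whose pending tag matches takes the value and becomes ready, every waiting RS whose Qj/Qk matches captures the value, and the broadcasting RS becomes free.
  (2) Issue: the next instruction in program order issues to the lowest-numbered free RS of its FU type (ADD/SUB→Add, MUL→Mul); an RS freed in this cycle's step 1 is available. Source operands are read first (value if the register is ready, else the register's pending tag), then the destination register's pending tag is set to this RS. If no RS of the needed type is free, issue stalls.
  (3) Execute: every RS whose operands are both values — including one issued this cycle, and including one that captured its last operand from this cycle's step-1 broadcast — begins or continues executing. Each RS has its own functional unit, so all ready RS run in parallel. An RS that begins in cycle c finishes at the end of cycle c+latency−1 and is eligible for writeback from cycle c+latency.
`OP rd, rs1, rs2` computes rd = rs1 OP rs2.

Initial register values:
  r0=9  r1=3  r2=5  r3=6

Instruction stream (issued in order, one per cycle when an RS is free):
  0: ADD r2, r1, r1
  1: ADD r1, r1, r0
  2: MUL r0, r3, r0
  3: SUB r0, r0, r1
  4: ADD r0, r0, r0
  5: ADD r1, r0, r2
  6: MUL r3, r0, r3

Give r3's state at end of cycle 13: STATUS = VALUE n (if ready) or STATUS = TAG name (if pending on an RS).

STATUS = TAG Mul1

  c1: issue ADD r2<-Add1  regs: r0:9,r1:3,r2:Add1,r3:6
  c2: issue ADD r1<-Add2  regs: r0:9,r1:Add2,r2:Add1,r3:6
  c3: CDB Add1=6; issue MUL r0<-Mul1  regs: r0:Mul1,r1:Add2,r2:6,r3:6
  c4: CDB Add2=12; issue SUB r0<-Add1  regs: r0:Add1,r1:12,r2:6,r3:6
  c5: issue ADD r0<-Add2  regs: r0:Add2,r1:12,r2:6,r3:6
  c6: stall  regs: r0:Add2,r1:12,r2:6,r3:6
  c7: stall  regs: r0:Add2,r1:12,r2:6,r3:6
  c8: CDB Mul1=54; stall  regs: r0:Add2,r1:12,r2:6,r3:6
  c9: stall  regs: r0:Add2,r1:12,r2:6,r3:6
  c10: CDB Add1=42; issue ADD r1<-Add1  regs: r0:Add2,r1:Add1,r2:6,r3:6
  c11: issue MUL r3<-Mul1  regs: r0:Add2,r1:Add1,r2:6,r3:Mul1
  c12: CDB Add2=84  regs: r0:84,r1:Add1,r2:6,r3:Mul1
  c13: -  regs: r0:84,r1:Add1,r2:6,r3:Mul1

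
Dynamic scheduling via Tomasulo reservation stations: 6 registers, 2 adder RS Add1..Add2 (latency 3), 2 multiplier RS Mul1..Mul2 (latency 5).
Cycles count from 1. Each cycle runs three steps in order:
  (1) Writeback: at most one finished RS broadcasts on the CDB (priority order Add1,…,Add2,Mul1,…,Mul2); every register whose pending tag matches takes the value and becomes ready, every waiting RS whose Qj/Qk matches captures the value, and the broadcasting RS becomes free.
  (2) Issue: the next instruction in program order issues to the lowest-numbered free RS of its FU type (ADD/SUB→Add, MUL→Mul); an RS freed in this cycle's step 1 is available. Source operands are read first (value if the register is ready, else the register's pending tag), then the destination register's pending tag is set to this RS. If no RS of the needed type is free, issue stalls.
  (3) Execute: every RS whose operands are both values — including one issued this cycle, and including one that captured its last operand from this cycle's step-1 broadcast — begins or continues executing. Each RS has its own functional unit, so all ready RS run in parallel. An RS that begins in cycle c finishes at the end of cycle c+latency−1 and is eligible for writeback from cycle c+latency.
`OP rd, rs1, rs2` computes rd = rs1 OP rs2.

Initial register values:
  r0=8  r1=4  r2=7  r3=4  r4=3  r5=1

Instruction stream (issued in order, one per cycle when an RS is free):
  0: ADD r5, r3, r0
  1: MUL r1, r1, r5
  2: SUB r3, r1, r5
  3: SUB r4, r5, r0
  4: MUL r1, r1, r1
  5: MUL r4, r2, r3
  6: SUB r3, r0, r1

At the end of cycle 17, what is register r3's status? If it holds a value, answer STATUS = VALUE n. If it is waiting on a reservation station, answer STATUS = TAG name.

STATUS = VALUE -2296

  c1: issue ADD r5<-Add1  regs: r0:8,r1:4,r2:7,r3:4,r4:3,r5:Add1
  c2: issue MUL r1<-Mul1  regs: r0:8,r1:Mul1,r2:7,r3:4,r4:3,r5:Add1
  c3: issue SUB r3<-Add2  regs: r0:8,r1:Mul1,r2:7,r3:Add2,r4:3,r5:Add1
  c4: CDB Add1=12; issue SUB r4<-Add1  regs: r0:8,r1:Mul1,r2:7,r3:Add2,r4:Add1,r5:12
  c5: issue MUL r1<-Mul2  regs: r0:8,r1:Mul2,r2:7,r3:Add2,r4:Add1,r5:12
  c6: stall  regs: r0:8,r1:Mul2,r2:7,r3:Add2,r4:Add1,r5:12
  c7: CDB Add1=4; stall  regs: r0:8,r1:Mul2,r2:7,r3:Add2,r4:4,r5:12
  c8: stall  regs: r0:8,r1:Mul2,r2:7,r3:Add2,r4:4,r5:12
  c9: CDB Mul1=48; issue MUL r4<-Mul1  regs: r0:8,r1:Mul2,r2:7,r3:Add2,r4:Mul1,r5:12
  c10: issue SUB r3<-Add1  regs: r0:8,r1:Mul2,r2:7,r3:Add1,r4:Mul1,r5:12
  c11: -  regs: r0:8,r1:Mul2,r2:7,r3:Add1,r4:Mul1,r5:12
  c12: CDB Add2=36  regs: r0:8,r1:Mul2,r2:7,r3:Add1,r4:Mul1,r5:12
  c13: -  regs: r0:8,r1:Mul2,r2:7,r3:Add1,r4:Mul1,r5:12
  c14: CDB Mul2=2304  regs: r0:8,r1:2304,r2:7,r3:Add1,r4:Mul1,r5:12
  c15: -  regs: r0:8,r1:2304,r2:7,r3:Add1,r4:Mul1,r5:12
  c16: -  regs: r0:8,r1:2304,r2:7,r3:Add1,r4:Mul1,r5:12
  c17: CDB Add1=-2296  regs: r0:8,r1:2304,r2:7,r3:-2296,r4:Mul1,r5:12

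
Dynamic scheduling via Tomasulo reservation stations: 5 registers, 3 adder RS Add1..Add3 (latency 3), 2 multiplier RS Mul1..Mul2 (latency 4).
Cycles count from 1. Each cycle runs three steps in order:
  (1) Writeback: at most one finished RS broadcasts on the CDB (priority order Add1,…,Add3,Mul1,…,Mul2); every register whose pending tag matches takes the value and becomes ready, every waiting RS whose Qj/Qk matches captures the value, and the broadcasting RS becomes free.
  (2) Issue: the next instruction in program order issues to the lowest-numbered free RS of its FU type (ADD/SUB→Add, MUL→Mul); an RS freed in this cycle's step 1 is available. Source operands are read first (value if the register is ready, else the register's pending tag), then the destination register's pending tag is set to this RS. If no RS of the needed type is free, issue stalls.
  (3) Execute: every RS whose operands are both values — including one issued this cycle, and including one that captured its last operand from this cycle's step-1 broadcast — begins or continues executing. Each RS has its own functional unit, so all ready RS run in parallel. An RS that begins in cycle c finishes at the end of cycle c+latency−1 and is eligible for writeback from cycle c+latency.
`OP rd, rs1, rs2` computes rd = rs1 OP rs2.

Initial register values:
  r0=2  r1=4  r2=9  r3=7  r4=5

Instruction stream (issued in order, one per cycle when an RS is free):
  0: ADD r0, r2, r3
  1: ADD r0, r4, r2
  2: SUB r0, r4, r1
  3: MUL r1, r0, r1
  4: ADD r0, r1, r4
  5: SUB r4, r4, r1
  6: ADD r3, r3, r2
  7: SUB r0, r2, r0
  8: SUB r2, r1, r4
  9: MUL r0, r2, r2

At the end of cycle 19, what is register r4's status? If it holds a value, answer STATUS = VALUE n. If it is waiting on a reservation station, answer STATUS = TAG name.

  c1: issue ADD r0<-Add1  regs: r0:Add1,r1:4,r2:9,r3:7,r4:5
  c2: issue ADD r0<-Add2  regs: r0:Add2,r1:4,r2:9,r3:7,r4:5
  c3: issue SUB r0<-Add3  regs: r0:Add3,r1:4,r2:9,r3:7,r4:5
  c4: CDB Add1=16; issue MUL r1<-Mul1  regs: r0:Add3,r1:Mul1,r2:9,r3:7,r4:5
  c5: CDB Add2=14; issue ADD r0<-Add1  regs: r0:Add1,r1:Mul1,r2:9,r3:7,r4:5
  c6: CDB Add3=1; issue SUB r4<-Add2  regs: r0:Add1,r1:Mul1,r2:9,r3:7,r4:Add2
  c7: issue ADD r3<-Add3  regs: r0:Add1,r1:Mul1,r2:9,r3:Add3,r4:Add2
  c8: stall  regs: r0:Add1,r1:Mul1,r2:9,r3:Add3,r4:Add2
  c9: stall  regs: r0:Add1,r1:Mul1,r2:9,r3:Add3,r4:Add2
  c10: CDB Add3=16; issue SUB r0<-Add3  regs: r0:Add3,r1:Mul1,r2:9,r3:16,r4:Add2
  c11: CDB Mul1=4; stall  regs: r0:Add3,r1:4,r2:9,r3:16,r4:Add2
  c12: stall  regs: r0:Add3,r1:4,r2:9,r3:16,r4:Add2
  c13: stall  regs: r0:Add3,r1:4,r2:9,r3:16,r4:Add2
  c14: CDB Add1=9; issue SUB r2<-Add1  regs: r0:Add3,r1:4,r2:Add1,r3:16,r4:Add2
  c15: CDB Add2=1; issue MUL r0<-Mul1  regs: r0:Mul1,r1:4,r2:Add1,r3:16,r4:1
  c16: -  regs: r0:Mul1,r1:4,r2:Add1,r3:16,r4:1
  c17: CDB Add3=0  regs: r0:Mul1,r1:4,r2:Add1,r3:16,r4:1
  c18: CDB Add1=3  regs: r0:Mul1,r1:4,r2:3,r3:16,r4:1
  c19: -  regs: r0:Mul1,r1:4,r2:3,r3:16,r4:1

STATUS = VALUE 1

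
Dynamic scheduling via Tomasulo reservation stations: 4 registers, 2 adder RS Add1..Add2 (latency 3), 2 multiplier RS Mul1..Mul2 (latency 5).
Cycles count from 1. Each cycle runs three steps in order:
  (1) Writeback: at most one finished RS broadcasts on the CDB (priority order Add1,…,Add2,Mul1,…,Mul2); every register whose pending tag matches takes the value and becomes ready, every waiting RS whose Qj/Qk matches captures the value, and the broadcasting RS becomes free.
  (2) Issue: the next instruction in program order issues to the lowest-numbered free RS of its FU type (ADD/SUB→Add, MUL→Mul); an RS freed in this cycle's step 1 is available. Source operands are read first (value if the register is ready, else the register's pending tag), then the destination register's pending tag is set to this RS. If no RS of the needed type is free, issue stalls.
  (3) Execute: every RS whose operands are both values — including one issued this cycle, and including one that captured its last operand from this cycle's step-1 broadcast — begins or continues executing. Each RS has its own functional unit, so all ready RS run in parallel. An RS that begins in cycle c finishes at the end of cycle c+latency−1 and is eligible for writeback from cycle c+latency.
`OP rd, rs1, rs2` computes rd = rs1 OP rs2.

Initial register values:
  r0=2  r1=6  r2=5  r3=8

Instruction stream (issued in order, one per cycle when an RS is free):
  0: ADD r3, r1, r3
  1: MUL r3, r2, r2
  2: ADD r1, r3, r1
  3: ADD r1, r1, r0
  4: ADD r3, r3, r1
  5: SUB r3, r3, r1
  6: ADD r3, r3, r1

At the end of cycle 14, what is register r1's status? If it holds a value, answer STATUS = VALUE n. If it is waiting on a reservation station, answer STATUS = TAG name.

  c1: issue ADD r3<-Add1  regs: r0:2,r1:6,r2:5,r3:Add1
  c2: issue MUL r3<-Mul1  regs: r0:2,r1:6,r2:5,r3:Mul1
  c3: issue ADD r1<-Add2  regs: r0:2,r1:Add2,r2:5,r3:Mul1
  c4: CDB Add1=14; issue ADD r1<-Add1  regs: r0:2,r1:Add1,r2:5,r3:Mul1
  c5: stall  regs: r0:2,r1:Add1,r2:5,r3:Mul1
  c6: stall  regs: r0:2,r1:Add1,r2:5,r3:Mul1
  c7: CDB Mul1=25; stall  regs: r0:2,r1:Add1,r2:5,r3:25
  c8: stall  regs: r0:2,r1:Add1,r2:5,r3:25
  c9: stall  regs: r0:2,r1:Add1,r2:5,r3:25
  c10: CDB Add2=31; issue ADD r3<-Add2  regs: r0:2,r1:Add1,r2:5,r3:Add2
  c11: stall  regs: r0:2,r1:Add1,r2:5,r3:Add2
  c12: stall  regs: r0:2,r1:Add1,r2:5,r3:Add2
  c13: CDB Add1=33; issue SUB r3<-Add1  regs: r0:2,r1:33,r2:5,r3:Add1
  c14: stall  regs: r0:2,r1:33,r2:5,r3:Add1

STATUS = VALUE 33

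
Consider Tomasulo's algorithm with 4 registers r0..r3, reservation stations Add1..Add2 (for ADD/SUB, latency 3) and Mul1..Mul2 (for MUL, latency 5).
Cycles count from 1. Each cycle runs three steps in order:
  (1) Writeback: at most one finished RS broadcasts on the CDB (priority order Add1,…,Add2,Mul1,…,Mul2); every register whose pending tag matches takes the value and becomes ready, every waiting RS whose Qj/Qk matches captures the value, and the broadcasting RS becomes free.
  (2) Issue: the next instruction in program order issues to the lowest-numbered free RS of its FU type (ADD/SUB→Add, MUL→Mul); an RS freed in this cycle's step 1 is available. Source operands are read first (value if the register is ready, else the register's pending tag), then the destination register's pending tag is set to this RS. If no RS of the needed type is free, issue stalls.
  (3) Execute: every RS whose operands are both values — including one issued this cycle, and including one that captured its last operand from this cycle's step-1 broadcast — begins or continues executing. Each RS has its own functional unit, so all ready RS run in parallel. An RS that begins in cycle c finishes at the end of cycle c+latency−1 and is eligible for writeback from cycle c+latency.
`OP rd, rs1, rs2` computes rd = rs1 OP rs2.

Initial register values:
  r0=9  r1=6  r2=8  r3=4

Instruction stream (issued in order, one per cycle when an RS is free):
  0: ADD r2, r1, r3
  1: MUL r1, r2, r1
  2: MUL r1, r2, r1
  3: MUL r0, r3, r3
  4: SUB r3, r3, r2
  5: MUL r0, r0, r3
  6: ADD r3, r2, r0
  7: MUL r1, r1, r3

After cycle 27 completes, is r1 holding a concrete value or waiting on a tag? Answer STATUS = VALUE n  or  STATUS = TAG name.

cycle 1: issue ADD r2<-Add1 // r0:9,r1:6,r2:Add1,r3:4
cycle 2: issue MUL r1<-Mul1 // r0:9,r1:Mul1,r2:Add1,r3:4
cycle 3: issue MUL r1<-Mul2 // r0:9,r1:Mul2,r2:Add1,r3:4
cycle 4: CDB Add1=10; stall // r0:9,r1:Mul2,r2:10,r3:4
cycle 5: stall // r0:9,r1:Mul2,r2:10,r3:4
cycle 6: stall // r0:9,r1:Mul2,r2:10,r3:4
cycle 7: stall // r0:9,r1:Mul2,r2:10,r3:4
cycle 8: stall // r0:9,r1:Mul2,r2:10,r3:4
cycle 9: CDB Mul1=60; issue MUL r0<-Mul1 // r0:Mul1,r1:Mul2,r2:10,r3:4
cycle 10: issue SUB r3<-Add1 // r0:Mul1,r1:Mul2,r2:10,r3:Add1
cycle 11: stall // r0:Mul1,r1:Mul2,r2:10,r3:Add1
cycle 12: stall // r0:Mul1,r1:Mul2,r2:10,r3:Add1
cycle 13: CDB Add1=-6; stall // r0:Mul1,r1:Mul2,r2:10,r3:-6
cycle 14: CDB Mul1=16; issue MUL r0<-Mul1 // r0:Mul1,r1:Mul2,r2:10,r3:-6
cycle 15: CDB Mul2=600; issue ADD r3<-Add1 // r0:Mul1,r1:600,r2:10,r3:Add1
cycle 16: issue MUL r1<-Mul2 // r0:Mul1,r1:Mul2,r2:10,r3:Add1
cycle 17: - // r0:Mul1,r1:Mul2,r2:10,r3:Add1
cycle 18: - // r0:Mul1,r1:Mul2,r2:10,r3:Add1
cycle 19: CDB Mul1=-96 // r0:-96,r1:Mul2,r2:10,r3:Add1
cycle 20: - // r0:-96,r1:Mul2,r2:10,r3:Add1
cycle 21: - // r0:-96,r1:Mul2,r2:10,r3:Add1
cycle 22: CDB Add1=-86 // r0:-96,r1:Mul2,r2:10,r3:-86
cycle 23: - // r0:-96,r1:Mul2,r2:10,r3:-86
cycle 24: - // r0:-96,r1:Mul2,r2:10,r3:-86
cycle 25: - // r0:-96,r1:Mul2,r2:10,r3:-86
cycle 26: - // r0:-96,r1:Mul2,r2:10,r3:-86
cycle 27: CDB Mul2=-51600 // r0:-96,r1:-51600,r2:10,r3:-86

STATUS = VALUE -51600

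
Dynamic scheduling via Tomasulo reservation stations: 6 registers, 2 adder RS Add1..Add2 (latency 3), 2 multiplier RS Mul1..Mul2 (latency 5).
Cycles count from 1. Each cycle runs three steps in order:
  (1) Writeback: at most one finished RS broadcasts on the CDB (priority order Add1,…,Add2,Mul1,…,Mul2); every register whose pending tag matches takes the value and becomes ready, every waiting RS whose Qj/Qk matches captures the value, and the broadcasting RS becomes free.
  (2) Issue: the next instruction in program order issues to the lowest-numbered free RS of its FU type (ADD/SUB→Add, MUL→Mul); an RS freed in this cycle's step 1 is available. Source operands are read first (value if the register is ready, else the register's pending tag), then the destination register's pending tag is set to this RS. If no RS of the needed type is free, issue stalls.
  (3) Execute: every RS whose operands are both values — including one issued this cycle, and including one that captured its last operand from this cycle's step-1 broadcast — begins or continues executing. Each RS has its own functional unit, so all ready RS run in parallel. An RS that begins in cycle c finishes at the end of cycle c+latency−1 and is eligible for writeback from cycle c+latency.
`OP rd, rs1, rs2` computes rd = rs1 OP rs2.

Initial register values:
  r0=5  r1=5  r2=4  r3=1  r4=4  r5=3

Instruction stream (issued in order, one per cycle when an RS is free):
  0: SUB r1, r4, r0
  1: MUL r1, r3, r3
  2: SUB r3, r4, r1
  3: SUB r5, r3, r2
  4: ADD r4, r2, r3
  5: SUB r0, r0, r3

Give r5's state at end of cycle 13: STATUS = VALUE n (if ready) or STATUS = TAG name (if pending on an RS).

c1: issue SUB r1<-Add1 | r0:5,r1:Add1,r2:4,r3:1,r4:4,r5:3
c2: issue MUL r1<-Mul1 | r0:5,r1:Mul1,r2:4,r3:1,r4:4,r5:3
c3: issue SUB r3<-Add2 | r0:5,r1:Mul1,r2:4,r3:Add2,r4:4,r5:3
c4: CDB Add1=-1; issue SUB r5<-Add1 | r0:5,r1:Mul1,r2:4,r3:Add2,r4:4,r5:Add1
c5: stall | r0:5,r1:Mul1,r2:4,r3:Add2,r4:4,r5:Add1
c6: stall | r0:5,r1:Mul1,r2:4,r3:Add2,r4:4,r5:Add1
c7: CDB Mul1=1; stall | r0:5,r1:1,r2:4,r3:Add2,r4:4,r5:Add1
c8: stall | r0:5,r1:1,r2:4,r3:Add2,r4:4,r5:Add1
c9: stall | r0:5,r1:1,r2:4,r3:Add2,r4:4,r5:Add1
c10: CDB Add2=3; issue ADD r4<-Add2 | r0:5,r1:1,r2:4,r3:3,r4:Add2,r5:Add1
c11: stall | r0:5,r1:1,r2:4,r3:3,r4:Add2,r5:Add1
c12: stall | r0:5,r1:1,r2:4,r3:3,r4:Add2,r5:Add1
c13: CDB Add1=-1; issue SUB r0<-Add1 | r0:Add1,r1:1,r2:4,r3:3,r4:Add2,r5:-1

STATUS = VALUE -1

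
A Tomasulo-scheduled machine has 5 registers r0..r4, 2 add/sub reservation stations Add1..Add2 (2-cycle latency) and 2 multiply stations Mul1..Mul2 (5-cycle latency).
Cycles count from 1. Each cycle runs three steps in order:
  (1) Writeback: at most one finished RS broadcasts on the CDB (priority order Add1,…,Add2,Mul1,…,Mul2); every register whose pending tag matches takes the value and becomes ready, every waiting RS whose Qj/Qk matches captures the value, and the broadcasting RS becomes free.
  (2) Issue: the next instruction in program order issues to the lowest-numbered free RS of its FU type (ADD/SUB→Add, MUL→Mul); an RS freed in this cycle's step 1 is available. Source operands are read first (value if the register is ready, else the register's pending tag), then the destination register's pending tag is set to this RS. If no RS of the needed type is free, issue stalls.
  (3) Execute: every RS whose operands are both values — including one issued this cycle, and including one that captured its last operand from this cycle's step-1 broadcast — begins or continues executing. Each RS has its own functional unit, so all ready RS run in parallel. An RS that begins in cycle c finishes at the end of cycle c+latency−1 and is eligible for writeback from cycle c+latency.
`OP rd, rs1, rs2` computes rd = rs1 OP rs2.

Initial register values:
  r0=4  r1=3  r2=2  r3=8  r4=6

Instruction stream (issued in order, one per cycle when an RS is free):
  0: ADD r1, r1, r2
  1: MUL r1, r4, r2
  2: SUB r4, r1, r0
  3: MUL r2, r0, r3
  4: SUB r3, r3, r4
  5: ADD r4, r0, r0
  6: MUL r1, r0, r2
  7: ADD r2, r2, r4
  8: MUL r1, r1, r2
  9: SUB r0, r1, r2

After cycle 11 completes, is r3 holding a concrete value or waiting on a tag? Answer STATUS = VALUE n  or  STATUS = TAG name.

STATUS = TAG Add2

cycle 1: issue ADD r1<-Add1 // r0:4,r1:Add1,r2:2,r3:8,r4:6
cycle 2: issue MUL r1<-Mul1 // r0:4,r1:Mul1,r2:2,r3:8,r4:6
cycle 3: CDB Add1=5; issue SUB r4<-Add1 // r0:4,r1:Mul1,r2:2,r3:8,r4:Add1
cycle 4: issue MUL r2<-Mul2 // r0:4,r1:Mul1,r2:Mul2,r3:8,r4:Add1
cycle 5: issue SUB r3<-Add2 // r0:4,r1:Mul1,r2:Mul2,r3:Add2,r4:Add1
cycle 6: stall // r0:4,r1:Mul1,r2:Mul2,r3:Add2,r4:Add1
cycle 7: CDB Mul1=12; stall // r0:4,r1:12,r2:Mul2,r3:Add2,r4:Add1
cycle 8: stall // r0:4,r1:12,r2:Mul2,r3:Add2,r4:Add1
cycle 9: CDB Add1=8; issue ADD r4<-Add1 // r0:4,r1:12,r2:Mul2,r3:Add2,r4:Add1
cycle 10: CDB Mul2=32; issue MUL r1<-Mul1 // r0:4,r1:Mul1,r2:32,r3:Add2,r4:Add1
cycle 11: CDB Add1=8; issue ADD r2<-Add1 // r0:4,r1:Mul1,r2:Add1,r3:Add2,r4:8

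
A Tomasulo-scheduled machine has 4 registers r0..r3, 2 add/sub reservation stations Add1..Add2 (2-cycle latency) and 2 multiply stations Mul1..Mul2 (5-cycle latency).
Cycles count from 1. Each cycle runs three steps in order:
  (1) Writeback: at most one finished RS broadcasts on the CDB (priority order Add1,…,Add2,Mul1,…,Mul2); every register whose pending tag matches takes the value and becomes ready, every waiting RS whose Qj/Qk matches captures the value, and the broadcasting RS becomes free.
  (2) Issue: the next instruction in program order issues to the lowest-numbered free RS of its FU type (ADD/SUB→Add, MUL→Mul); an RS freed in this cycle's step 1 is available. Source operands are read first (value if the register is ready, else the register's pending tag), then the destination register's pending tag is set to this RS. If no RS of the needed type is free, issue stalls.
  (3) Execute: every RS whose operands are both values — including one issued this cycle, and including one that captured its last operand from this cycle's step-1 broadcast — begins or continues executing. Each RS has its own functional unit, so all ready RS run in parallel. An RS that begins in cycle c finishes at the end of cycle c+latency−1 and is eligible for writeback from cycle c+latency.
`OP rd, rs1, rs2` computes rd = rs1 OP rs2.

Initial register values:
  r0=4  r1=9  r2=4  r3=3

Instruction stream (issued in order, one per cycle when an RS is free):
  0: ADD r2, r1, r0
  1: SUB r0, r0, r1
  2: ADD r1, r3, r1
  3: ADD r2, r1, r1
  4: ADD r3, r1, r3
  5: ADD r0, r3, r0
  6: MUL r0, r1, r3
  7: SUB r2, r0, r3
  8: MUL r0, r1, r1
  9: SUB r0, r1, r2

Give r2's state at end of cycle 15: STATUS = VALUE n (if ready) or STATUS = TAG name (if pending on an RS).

STATUS = VALUE 165

  c1: issue ADD r2<-Add1  regs: r0:4,r1:9,r2:Add1,r3:3
  c2: issue SUB r0<-Add2  regs: r0:Add2,r1:9,r2:Add1,r3:3
  c3: CDB Add1=13; issue ADD r1<-Add1  regs: r0:Add2,r1:Add1,r2:13,r3:3
  c4: CDB Add2=-5; issue ADD r2<-Add2  regs: r0:-5,r1:Add1,r2:Add2,r3:3
  c5: CDB Add1=12; issue ADD r3<-Add1  regs: r0:-5,r1:12,r2:Add2,r3:Add1
  c6: stall  regs: r0:-5,r1:12,r2:Add2,r3:Add1
  c7: CDB Add1=15; issue ADD r0<-Add1  regs: r0:Add1,r1:12,r2:Add2,r3:15
  c8: CDB Add2=24; issue MUL r0<-Mul1  regs: r0:Mul1,r1:12,r2:24,r3:15
  c9: CDB Add1=10; issue SUB r2<-Add1  regs: r0:Mul1,r1:12,r2:Add1,r3:15
  c10: issue MUL r0<-Mul2  regs: r0:Mul2,r1:12,r2:Add1,r3:15
  c11: issue SUB r0<-Add2  regs: r0:Add2,r1:12,r2:Add1,r3:15
  c12: -  regs: r0:Add2,r1:12,r2:Add1,r3:15
  c13: CDB Mul1=180  regs: r0:Add2,r1:12,r2:Add1,r3:15
  c14: -  regs: r0:Add2,r1:12,r2:Add1,r3:15
  c15: CDB Add1=165  regs: r0:Add2,r1:12,r2:165,r3:15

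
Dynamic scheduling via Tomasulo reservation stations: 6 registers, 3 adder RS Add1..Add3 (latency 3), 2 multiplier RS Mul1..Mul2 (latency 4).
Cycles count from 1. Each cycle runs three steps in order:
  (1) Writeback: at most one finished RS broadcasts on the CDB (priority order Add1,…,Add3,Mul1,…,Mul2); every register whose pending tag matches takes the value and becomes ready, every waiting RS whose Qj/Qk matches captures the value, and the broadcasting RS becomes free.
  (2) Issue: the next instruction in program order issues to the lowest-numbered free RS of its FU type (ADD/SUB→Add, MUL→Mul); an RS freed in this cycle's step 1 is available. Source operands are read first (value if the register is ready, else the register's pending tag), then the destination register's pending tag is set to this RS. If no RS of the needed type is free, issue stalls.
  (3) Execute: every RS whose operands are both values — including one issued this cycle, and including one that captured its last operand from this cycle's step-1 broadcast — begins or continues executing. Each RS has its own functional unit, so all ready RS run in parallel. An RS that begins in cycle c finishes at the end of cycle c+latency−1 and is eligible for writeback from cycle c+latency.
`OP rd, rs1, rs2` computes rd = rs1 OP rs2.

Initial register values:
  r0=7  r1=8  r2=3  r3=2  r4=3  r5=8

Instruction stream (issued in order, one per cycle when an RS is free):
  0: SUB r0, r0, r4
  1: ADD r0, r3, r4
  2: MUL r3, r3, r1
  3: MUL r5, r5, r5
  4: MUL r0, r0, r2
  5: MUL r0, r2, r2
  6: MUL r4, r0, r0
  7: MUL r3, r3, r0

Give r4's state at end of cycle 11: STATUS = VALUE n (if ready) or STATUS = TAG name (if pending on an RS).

c1: issue SUB r0<-Add1 | r0:Add1,r1:8,r2:3,r3:2,r4:3,r5:8
c2: issue ADD r0<-Add2 | r0:Add2,r1:8,r2:3,r3:2,r4:3,r5:8
c3: issue MUL r3<-Mul1 | r0:Add2,r1:8,r2:3,r3:Mul1,r4:3,r5:8
c4: CDB Add1=4; issue MUL r5<-Mul2 | r0:Add2,r1:8,r2:3,r3:Mul1,r4:3,r5:Mul2
c5: CDB Add2=5; stall | r0:5,r1:8,r2:3,r3:Mul1,r4:3,r5:Mul2
c6: stall | r0:5,r1:8,r2:3,r3:Mul1,r4:3,r5:Mul2
c7: CDB Mul1=16; issue MUL r0<-Mul1 | r0:Mul1,r1:8,r2:3,r3:16,r4:3,r5:Mul2
c8: CDB Mul2=64; issue MUL r0<-Mul2 | r0:Mul2,r1:8,r2:3,r3:16,r4:3,r5:64
c9: stall | r0:Mul2,r1:8,r2:3,r3:16,r4:3,r5:64
c10: stall | r0:Mul2,r1:8,r2:3,r3:16,r4:3,r5:64
c11: CDB Mul1=15; issue MUL r4<-Mul1 | r0:Mul2,r1:8,r2:3,r3:16,r4:Mul1,r5:64

STATUS = TAG Mul1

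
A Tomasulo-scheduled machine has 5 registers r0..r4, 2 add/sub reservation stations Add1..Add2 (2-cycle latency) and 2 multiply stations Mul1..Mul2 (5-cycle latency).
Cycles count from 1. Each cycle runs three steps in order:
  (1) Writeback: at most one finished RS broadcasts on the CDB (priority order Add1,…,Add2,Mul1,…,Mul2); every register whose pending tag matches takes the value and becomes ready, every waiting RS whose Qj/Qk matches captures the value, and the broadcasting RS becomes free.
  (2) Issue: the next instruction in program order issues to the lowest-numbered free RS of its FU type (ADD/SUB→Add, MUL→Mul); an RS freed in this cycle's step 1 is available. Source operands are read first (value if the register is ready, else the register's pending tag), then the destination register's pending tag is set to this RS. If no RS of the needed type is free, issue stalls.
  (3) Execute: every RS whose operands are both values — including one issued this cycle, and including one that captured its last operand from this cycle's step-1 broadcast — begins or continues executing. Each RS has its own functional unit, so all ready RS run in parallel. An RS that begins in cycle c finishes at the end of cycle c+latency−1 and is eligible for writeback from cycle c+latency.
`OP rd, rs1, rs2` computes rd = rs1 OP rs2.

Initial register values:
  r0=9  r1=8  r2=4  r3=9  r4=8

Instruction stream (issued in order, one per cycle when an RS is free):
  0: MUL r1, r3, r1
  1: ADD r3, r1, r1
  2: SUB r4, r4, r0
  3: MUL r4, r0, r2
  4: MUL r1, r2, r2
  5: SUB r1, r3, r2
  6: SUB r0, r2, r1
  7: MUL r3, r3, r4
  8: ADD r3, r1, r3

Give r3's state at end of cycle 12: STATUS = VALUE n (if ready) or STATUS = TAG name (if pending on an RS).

cycle 1: issue MUL r1<-Mul1 // r0:9,r1:Mul1,r2:4,r3:9,r4:8
cycle 2: issue ADD r3<-Add1 // r0:9,r1:Mul1,r2:4,r3:Add1,r4:8
cycle 3: issue SUB r4<-Add2 // r0:9,r1:Mul1,r2:4,r3:Add1,r4:Add2
cycle 4: issue MUL r4<-Mul2 // r0:9,r1:Mul1,r2:4,r3:Add1,r4:Mul2
cycle 5: CDB Add2=-1; stall // r0:9,r1:Mul1,r2:4,r3:Add1,r4:Mul2
cycle 6: CDB Mul1=72; issue MUL r1<-Mul1 // r0:9,r1:Mul1,r2:4,r3:Add1,r4:Mul2
cycle 7: issue SUB r1<-Add2 // r0:9,r1:Add2,r2:4,r3:Add1,r4:Mul2
cycle 8: CDB Add1=144; issue SUB r0<-Add1 // r0:Add1,r1:Add2,r2:4,r3:144,r4:Mul2
cycle 9: CDB Mul2=36; issue MUL r3<-Mul2 // r0:Add1,r1:Add2,r2:4,r3:Mul2,r4:36
cycle 10: CDB Add2=140; issue ADD r3<-Add2 // r0:Add1,r1:140,r2:4,r3:Add2,r4:36
cycle 11: CDB Mul1=16 // r0:Add1,r1:140,r2:4,r3:Add2,r4:36
cycle 12: CDB Add1=-136 // r0:-136,r1:140,r2:4,r3:Add2,r4:36

STATUS = TAG Add2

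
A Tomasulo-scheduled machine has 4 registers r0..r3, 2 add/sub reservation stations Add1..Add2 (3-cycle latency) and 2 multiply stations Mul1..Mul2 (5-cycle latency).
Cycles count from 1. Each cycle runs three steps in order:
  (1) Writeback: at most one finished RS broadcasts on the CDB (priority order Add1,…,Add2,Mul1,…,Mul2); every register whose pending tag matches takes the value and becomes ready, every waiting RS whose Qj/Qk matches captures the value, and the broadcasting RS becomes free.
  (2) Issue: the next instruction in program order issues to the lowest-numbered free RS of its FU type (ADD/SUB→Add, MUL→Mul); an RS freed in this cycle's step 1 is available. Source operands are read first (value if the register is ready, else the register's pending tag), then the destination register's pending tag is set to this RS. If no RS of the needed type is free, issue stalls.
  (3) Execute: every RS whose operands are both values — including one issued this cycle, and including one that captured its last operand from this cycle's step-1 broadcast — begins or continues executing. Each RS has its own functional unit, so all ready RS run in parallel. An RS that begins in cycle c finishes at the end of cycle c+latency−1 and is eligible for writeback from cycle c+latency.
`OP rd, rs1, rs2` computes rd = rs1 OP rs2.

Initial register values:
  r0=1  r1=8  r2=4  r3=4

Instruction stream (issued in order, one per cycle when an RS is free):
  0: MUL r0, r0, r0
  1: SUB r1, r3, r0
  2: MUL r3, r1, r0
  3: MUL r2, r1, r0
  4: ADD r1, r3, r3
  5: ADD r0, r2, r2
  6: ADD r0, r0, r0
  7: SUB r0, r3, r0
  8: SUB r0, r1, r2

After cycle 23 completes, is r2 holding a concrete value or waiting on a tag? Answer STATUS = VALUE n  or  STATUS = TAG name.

STATUS = VALUE 3

  c1: issue MUL r0<-Mul1  regs: r0:Mul1,r1:8,r2:4,r3:4
  c2: issue SUB r1<-Add1  regs: r0:Mul1,r1:Add1,r2:4,r3:4
  c3: issue MUL r3<-Mul2  regs: r0:Mul1,r1:Add1,r2:4,r3:Mul2
  c4: stall  regs: r0:Mul1,r1:Add1,r2:4,r3:Mul2
  c5: stall  regs: r0:Mul1,r1:Add1,r2:4,r3:Mul2
  c6: CDB Mul1=1; issue MUL r2<-Mul1  regs: r0:1,r1:Add1,r2:Mul1,r3:Mul2
  c7: issue ADD r1<-Add2  regs: r0:1,r1:Add2,r2:Mul1,r3:Mul2
  c8: stall  regs: r0:1,r1:Add2,r2:Mul1,r3:Mul2
  c9: CDB Add1=3; issue ADD r0<-Add1  regs: r0:Add1,r1:Add2,r2:Mul1,r3:Mul2
  c10: stall  regs: r0:Add1,r1:Add2,r2:Mul1,r3:Mul2
  c11: stall  regs: r0:Add1,r1:Add2,r2:Mul1,r3:Mul2
  c12: stall  regs: r0:Add1,r1:Add2,r2:Mul1,r3:Mul2
  c13: stall  regs: r0:Add1,r1:Add2,r2:Mul1,r3:Mul2
  c14: CDB Mul1=3; stall  regs: r0:Add1,r1:Add2,r2:3,r3:Mul2
  c15: CDB Mul2=3; stall  regs: r0:Add1,r1:Add2,r2:3,r3:3
  c16: stall  regs: r0:Add1,r1:Add2,r2:3,r3:3
  c17: CDB Add1=6; issue ADD r0<-Add1  regs: r0:Add1,r1:Add2,r2:3,r3:3
  c18: CDB Add2=6; issue SUB r0<-Add2  regs: r0:Add2,r1:6,r2:3,r3:3
  c19: stall  regs: r0:Add2,r1:6,r2:3,r3:3
  c20: CDB Add1=12; issue SUB r0<-Add1  regs: r0:Add1,r1:6,r2:3,r3:3
  c21: -  regs: r0:Add1,r1:6,r2:3,r3:3
  c22: -  regs: r0:Add1,r1:6,r2:3,r3:3
  c23: CDB Add1=3  regs: r0:3,r1:6,r2:3,r3:3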